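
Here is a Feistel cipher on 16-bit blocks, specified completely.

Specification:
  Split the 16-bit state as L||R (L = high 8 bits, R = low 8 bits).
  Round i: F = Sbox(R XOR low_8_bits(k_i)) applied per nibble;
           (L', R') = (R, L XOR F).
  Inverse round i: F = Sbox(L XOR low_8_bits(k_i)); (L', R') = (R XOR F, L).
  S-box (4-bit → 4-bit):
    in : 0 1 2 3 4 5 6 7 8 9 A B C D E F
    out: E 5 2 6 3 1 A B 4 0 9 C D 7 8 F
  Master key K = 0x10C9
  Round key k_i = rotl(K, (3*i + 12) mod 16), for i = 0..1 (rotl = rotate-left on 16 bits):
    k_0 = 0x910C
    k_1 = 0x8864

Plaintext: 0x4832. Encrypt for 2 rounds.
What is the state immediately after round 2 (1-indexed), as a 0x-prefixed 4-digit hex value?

s_0 = plaintext = 0x4832
s_1 = Round(s_0, k_0) = 0x3220
s_2 = Round(s_1, k_1) = 0x2001

0x2001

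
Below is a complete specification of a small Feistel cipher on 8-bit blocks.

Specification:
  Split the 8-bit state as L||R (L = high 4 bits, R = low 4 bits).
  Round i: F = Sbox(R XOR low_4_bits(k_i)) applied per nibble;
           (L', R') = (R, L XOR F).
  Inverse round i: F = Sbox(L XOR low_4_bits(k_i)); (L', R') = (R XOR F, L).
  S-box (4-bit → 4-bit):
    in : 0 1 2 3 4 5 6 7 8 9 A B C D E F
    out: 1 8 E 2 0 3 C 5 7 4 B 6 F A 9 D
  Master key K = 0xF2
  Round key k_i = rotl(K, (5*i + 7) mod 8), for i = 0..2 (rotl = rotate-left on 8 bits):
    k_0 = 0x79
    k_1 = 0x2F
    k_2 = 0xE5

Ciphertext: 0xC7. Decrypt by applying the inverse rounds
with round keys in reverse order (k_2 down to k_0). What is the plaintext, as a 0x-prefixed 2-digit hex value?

s_0 = ciphertext = 0xC7
s_1 = InvRound(s_0, k_2) = 0x3C
s_2 = InvRound(s_1, k_1) = 0x33
s_3 = InvRound(s_2, k_0) = 0x83

0x83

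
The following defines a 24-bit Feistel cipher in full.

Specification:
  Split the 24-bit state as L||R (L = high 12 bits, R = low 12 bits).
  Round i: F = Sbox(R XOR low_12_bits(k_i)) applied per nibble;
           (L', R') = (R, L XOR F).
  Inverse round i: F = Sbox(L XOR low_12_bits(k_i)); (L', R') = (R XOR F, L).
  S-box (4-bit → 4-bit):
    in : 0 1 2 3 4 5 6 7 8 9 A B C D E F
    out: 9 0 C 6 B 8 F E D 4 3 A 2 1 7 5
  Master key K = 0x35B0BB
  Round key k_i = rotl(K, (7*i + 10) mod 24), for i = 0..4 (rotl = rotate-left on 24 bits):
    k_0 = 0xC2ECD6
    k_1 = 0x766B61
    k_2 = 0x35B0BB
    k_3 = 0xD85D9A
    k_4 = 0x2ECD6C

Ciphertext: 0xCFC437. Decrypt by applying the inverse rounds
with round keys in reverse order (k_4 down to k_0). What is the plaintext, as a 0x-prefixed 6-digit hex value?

s_0 = ciphertext = 0xCFC437
s_1 = InvRound(s_0, k_4) = 0x47ECFC
s_2 = InvRound(s_1, k_3) = 0x88747E
s_3 = InvRound(s_2, k_2) = 0x91C887
s_4 = InvRound(s_3, k_1) = 0x46691C
s_5 = InvRound(s_4, k_0) = 0x4B5466

0x4B5466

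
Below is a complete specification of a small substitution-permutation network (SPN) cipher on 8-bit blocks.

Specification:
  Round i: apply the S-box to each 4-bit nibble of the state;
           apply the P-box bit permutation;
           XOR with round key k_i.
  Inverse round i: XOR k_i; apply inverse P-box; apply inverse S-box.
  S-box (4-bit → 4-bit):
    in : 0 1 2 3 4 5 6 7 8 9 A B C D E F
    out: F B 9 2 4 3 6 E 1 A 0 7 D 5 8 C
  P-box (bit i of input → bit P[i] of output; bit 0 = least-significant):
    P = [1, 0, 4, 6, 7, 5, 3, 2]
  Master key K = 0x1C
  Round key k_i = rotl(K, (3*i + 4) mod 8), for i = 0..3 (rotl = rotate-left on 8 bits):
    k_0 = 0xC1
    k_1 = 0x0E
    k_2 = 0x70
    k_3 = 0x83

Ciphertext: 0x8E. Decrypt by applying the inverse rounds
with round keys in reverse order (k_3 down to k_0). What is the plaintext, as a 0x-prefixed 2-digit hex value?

0xE4

s_0 = ciphertext = 0x8E
s_1 = InvRound(s_0, k_3) = 0xF3
s_2 = InvRound(s_1, k_2) = 0x85
s_3 = InvRound(s_2, k_1) = 0xD5
s_4 = InvRound(s_3, k_0) = 0xE4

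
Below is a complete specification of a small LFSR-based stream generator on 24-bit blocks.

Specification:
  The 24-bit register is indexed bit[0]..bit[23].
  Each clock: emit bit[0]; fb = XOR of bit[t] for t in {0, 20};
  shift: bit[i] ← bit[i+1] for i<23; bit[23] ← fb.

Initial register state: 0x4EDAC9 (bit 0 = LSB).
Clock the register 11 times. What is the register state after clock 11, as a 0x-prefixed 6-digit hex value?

reg_0 = 0x4EDAC9
clock 1: out=1, reg = 0xA76D64
clock 2: out=0, reg = 0x53B6B2
clock 3: out=0, reg = 0xA9DB59
clock 4: out=1, reg = 0xD4EDAC
clock 5: out=0, reg = 0xEA76D6
clock 6: out=0, reg = 0x753B6B
clock 7: out=1, reg = 0x3A9DB5
clock 8: out=1, reg = 0x1D4EDA
clock 9: out=0, reg = 0x8EA76D
clock 10: out=1, reg = 0xC753B6
clock 11: out=0, reg = 0x63A9DB

0x63A9DB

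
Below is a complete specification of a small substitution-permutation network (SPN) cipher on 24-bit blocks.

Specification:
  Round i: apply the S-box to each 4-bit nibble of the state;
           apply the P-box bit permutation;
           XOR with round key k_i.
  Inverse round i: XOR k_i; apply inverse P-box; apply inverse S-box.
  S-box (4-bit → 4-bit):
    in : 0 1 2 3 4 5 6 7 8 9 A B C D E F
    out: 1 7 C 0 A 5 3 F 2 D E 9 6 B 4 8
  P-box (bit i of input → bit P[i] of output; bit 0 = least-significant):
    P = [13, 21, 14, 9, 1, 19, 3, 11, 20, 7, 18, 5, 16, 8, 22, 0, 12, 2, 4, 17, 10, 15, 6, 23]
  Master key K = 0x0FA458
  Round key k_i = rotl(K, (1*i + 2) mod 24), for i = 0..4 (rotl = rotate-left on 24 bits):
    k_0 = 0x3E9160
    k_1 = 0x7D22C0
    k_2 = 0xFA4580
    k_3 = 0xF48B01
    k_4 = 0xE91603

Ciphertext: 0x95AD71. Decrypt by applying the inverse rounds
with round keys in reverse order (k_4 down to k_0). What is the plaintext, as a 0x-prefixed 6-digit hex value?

0x55A114

s_0 = ciphertext = 0x95AD71
s_1 = InvRound(s_0, k_4) = 0xC5C9DD
s_2 = InvRound(s_1, k_3) = 0xEC06EA
s_3 = InvRound(s_2, k_2) = 0xEF8952
s_4 = InvRound(s_3, k_1) = 0x4286BB
s_5 = InvRound(s_4, k_0) = 0x55A114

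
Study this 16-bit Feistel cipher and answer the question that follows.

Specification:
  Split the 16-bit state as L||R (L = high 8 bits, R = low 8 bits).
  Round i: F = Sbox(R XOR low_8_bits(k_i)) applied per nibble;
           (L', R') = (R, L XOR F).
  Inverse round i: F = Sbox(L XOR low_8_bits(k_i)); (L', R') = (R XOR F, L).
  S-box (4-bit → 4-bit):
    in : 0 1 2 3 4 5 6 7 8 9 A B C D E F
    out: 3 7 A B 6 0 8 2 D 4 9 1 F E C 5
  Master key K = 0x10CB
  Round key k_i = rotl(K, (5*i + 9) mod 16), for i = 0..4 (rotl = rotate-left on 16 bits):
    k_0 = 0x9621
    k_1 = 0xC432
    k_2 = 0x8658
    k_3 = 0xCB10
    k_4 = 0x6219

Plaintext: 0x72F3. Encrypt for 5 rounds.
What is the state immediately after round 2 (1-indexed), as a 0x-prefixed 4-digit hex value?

0x986A

s_0 = plaintext = 0x72F3
s_1 = Round(s_0, k_0) = 0xF398
s_2 = Round(s_1, k_1) = 0x986A
s_3 = Round(s_2, k_2) = 0x6A22
s_4 = Round(s_3, k_3) = 0x22D0
s_5 = Round(s_4, k_4) = 0xD0D6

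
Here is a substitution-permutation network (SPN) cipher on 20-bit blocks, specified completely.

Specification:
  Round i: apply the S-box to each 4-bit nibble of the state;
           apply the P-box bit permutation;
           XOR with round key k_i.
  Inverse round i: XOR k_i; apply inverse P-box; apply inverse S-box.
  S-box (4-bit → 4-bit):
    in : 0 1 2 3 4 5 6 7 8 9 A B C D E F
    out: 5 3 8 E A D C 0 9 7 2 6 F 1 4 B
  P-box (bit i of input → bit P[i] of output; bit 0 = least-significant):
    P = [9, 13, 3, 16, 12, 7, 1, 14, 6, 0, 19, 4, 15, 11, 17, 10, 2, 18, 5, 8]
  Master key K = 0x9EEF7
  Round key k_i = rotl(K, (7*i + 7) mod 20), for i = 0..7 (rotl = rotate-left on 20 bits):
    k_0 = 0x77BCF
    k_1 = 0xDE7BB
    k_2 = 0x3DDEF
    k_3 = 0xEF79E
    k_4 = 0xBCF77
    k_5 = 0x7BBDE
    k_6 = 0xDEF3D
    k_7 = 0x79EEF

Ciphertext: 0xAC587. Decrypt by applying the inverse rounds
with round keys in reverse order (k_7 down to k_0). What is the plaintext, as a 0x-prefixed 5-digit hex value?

s_0 = ciphertext = 0xAC587
s_1 = InvRound(s_0, k_7) = 0x3A085
s_2 = InvRound(s_1, k_6) = 0x33640
s_3 = InvRound(s_2, k_5) = 0xFF2BE
s_4 = InvRound(s_3, k_4) = 0x4411B
s_5 = InvRound(s_4, k_3) = 0xD5B11
s_6 = InvRound(s_5, k_2) = 0x955B0
s_7 = InvRound(s_6, k_1) = 0xADA09
s_8 = InvRound(s_7, k_0) = 0xFD0B4

0xFD0B4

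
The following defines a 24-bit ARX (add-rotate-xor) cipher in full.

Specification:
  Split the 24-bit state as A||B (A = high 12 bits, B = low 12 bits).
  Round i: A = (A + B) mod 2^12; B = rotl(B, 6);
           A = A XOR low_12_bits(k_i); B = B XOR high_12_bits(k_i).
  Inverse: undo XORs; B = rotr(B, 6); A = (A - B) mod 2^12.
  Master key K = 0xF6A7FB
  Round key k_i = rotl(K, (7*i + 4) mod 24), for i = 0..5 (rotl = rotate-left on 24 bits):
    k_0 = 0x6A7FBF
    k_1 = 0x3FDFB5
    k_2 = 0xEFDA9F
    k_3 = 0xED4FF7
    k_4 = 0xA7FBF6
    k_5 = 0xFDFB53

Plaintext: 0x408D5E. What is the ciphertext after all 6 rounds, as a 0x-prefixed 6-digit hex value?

s_0 = plaintext = 0x408D5E
s_1 = Round(s_0, k_0) = 0xED9112
s_2 = Round(s_1, k_1) = 0x05E779
s_3 = Round(s_2, k_2) = 0xD480A0
s_4 = Round(s_3, k_3) = 0x21F6D6
s_5 = Round(s_4, k_4) = 0x303FE4
s_6 = Round(s_5, k_5) = 0x9B46E0

0x9B46E0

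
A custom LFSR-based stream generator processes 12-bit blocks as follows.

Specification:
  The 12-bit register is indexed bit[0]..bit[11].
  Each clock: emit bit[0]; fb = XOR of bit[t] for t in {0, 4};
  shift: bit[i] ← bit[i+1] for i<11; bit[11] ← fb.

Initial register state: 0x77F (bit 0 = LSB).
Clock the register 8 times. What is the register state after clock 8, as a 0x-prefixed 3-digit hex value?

reg_0 = 0x77F
clock 1: out=1, reg = 0x3BF
clock 2: out=1, reg = 0x1DF
clock 3: out=1, reg = 0x0EF
clock 4: out=1, reg = 0x877
clock 5: out=1, reg = 0x43B
clock 6: out=1, reg = 0x21D
clock 7: out=1, reg = 0x10E
clock 8: out=0, reg = 0x087

0x087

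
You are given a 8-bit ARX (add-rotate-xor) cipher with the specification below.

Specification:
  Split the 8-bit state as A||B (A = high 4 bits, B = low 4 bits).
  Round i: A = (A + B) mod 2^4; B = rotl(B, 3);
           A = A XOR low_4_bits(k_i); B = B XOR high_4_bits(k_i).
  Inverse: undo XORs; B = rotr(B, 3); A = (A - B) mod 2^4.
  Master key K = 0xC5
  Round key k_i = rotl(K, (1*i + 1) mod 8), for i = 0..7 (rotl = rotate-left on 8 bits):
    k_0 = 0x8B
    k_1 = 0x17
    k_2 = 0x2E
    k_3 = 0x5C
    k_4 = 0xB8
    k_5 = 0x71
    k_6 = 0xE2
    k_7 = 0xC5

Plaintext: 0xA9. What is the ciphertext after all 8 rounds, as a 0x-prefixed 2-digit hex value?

0x29

s_0 = plaintext = 0xA9
s_1 = Round(s_0, k_0) = 0x84
s_2 = Round(s_1, k_1) = 0xB3
s_3 = Round(s_2, k_2) = 0x0B
s_4 = Round(s_3, k_3) = 0x78
s_5 = Round(s_4, k_4) = 0x7F
s_6 = Round(s_5, k_5) = 0x78
s_7 = Round(s_6, k_6) = 0xDA
s_8 = Round(s_7, k_7) = 0x29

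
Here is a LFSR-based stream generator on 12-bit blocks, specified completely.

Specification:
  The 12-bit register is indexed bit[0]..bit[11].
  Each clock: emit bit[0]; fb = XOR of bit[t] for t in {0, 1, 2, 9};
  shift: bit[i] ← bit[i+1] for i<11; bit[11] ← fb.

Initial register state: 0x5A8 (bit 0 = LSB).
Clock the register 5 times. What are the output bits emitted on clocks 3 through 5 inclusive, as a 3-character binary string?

010

reg_0 = 0x5A8
clock 1: out=0, reg = 0x2D4
clock 2: out=0, reg = 0x16A
clock 3: out=0, reg = 0x8B5
clock 4: out=1, reg = 0x45A
clock 5: out=0, reg = 0xA2D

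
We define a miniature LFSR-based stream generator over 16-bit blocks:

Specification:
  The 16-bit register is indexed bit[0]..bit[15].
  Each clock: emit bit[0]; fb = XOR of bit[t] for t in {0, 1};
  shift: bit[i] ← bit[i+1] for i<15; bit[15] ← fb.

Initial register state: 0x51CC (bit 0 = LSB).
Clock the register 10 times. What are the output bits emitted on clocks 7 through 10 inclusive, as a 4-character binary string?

reg_0 = 0x51CC
clock 1: out=0, reg = 0x28E6
clock 2: out=0, reg = 0x9473
clock 3: out=1, reg = 0x4A39
clock 4: out=1, reg = 0xA51C
clock 5: out=0, reg = 0x528E
clock 6: out=0, reg = 0xA947
clock 7: out=1, reg = 0x54A3
clock 8: out=1, reg = 0x2A51
clock 9: out=1, reg = 0x9528
clock 10: out=0, reg = 0x4A94

1110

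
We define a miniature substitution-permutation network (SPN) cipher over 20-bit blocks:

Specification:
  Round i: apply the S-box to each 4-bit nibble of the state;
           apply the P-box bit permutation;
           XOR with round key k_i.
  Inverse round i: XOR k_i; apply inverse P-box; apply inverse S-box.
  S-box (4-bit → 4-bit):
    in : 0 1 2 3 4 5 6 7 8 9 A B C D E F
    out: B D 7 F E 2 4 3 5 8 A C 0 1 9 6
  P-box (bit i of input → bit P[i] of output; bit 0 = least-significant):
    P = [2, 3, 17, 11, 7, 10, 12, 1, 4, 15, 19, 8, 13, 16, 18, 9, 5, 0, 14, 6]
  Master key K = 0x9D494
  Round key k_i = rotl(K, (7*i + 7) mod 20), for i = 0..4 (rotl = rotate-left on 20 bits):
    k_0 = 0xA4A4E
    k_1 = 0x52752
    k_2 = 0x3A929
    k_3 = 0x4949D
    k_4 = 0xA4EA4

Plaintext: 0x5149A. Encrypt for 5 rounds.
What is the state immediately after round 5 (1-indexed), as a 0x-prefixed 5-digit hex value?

s_0 = plaintext = 0x5149A
s_1 = Round(s_0, k_0) = 0x6E145
s_2 = Round(s_1, k_1) = 0xD5048
s_3 = Round(s_2, k_2) = 0x03C1F
s_4 = Round(s_3, k_3) = 0x3A676
s_5 = Round(s_4, k_4) = 0x10845

0x10845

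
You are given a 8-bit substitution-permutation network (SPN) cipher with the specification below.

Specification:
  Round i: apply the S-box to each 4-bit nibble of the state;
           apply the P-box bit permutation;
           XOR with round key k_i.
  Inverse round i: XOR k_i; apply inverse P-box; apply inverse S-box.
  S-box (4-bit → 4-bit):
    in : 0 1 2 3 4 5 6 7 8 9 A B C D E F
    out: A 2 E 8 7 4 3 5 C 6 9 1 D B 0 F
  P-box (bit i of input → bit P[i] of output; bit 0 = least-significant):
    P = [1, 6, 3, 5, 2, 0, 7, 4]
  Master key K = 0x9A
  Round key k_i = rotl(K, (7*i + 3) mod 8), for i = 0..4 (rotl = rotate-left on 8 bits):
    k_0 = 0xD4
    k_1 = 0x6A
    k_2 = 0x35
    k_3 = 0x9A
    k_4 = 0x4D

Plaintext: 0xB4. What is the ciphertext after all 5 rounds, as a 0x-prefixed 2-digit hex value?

0x30

s_0 = plaintext = 0xB4
s_1 = Round(s_0, k_0) = 0x9A
s_2 = Round(s_1, k_1) = 0xC9
s_3 = Round(s_2, k_2) = 0xE9
s_4 = Round(s_3, k_3) = 0xD2
s_5 = Round(s_4, k_4) = 0x30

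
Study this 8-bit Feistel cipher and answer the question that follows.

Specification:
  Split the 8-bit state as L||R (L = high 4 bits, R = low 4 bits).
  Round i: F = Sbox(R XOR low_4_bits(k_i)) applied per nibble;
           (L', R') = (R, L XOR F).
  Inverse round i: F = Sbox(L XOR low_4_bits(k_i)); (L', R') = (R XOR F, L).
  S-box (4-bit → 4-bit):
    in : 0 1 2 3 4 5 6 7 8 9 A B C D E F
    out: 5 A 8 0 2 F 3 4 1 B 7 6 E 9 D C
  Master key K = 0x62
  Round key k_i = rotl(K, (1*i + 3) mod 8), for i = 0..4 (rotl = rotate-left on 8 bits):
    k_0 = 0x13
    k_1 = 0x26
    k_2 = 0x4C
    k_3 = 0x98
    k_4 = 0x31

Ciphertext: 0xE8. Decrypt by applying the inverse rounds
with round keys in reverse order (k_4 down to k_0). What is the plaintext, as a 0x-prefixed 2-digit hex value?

0x3E

s_0 = ciphertext = 0xE8
s_1 = InvRound(s_0, k_4) = 0x4E
s_2 = InvRound(s_1, k_3) = 0x04
s_3 = InvRound(s_2, k_2) = 0xA0
s_4 = InvRound(s_3, k_1) = 0xEA
s_5 = InvRound(s_4, k_0) = 0x3E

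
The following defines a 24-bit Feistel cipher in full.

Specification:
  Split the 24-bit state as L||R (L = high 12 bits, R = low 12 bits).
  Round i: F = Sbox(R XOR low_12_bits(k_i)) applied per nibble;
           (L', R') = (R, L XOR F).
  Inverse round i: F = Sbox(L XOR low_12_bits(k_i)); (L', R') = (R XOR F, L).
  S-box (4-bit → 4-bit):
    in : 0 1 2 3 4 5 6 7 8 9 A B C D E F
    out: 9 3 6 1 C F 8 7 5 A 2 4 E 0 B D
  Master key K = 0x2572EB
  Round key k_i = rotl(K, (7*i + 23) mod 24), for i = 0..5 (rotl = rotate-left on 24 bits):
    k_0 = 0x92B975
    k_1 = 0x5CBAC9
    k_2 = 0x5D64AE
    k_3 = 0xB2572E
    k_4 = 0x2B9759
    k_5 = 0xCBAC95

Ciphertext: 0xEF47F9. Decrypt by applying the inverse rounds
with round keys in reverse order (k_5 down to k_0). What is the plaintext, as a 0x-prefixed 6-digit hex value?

s_0 = ciphertext = 0xEF47F9
s_1 = InvRound(s_0, k_5) = 0x17AEF4
s_2 = InvRound(s_1, k_4) = 0x69517A
s_3 = InvRound(s_2, k_3) = 0x23E695
s_4 = InvRound(s_3, k_2) = 0xE3C23E
s_5 = InvRound(s_4, k_1) = 0xEE1E3C
s_6 = InvRound(s_5, k_0) = 0x990EE1

0x990EE1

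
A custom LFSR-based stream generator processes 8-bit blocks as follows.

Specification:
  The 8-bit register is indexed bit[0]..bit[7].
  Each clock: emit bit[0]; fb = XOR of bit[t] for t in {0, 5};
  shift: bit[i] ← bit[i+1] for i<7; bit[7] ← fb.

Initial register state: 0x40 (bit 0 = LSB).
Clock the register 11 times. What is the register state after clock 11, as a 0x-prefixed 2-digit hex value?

reg_0 = 0x40
clock 1: out=0, reg = 0x20
clock 2: out=0, reg = 0x90
clock 3: out=0, reg = 0x48
clock 4: out=0, reg = 0x24
clock 5: out=0, reg = 0x92
clock 6: out=0, reg = 0x49
clock 7: out=1, reg = 0xA4
clock 8: out=0, reg = 0xD2
clock 9: out=0, reg = 0x69
clock 10: out=1, reg = 0x34
clock 11: out=0, reg = 0x9A

0x9A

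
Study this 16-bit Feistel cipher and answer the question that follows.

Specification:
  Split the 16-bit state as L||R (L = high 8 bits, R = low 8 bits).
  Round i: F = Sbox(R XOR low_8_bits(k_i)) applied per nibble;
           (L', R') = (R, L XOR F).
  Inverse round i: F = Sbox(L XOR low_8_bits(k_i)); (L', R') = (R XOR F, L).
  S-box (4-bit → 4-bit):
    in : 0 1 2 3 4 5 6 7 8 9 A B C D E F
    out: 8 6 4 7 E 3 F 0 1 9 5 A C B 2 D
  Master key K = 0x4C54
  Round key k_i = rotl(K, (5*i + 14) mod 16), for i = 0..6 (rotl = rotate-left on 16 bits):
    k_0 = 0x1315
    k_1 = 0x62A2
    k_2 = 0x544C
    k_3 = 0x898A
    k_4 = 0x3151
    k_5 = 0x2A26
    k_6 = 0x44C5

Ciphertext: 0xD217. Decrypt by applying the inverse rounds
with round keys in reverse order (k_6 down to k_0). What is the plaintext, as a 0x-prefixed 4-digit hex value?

s_0 = ciphertext = 0xD217
s_1 = InvRound(s_0, k_6) = 0x77D2
s_2 = InvRound(s_1, k_5) = 0xE477
s_3 = InvRound(s_2, k_4) = 0xD4E4
s_4 = InvRound(s_3, k_3) = 0xD6D4
s_5 = InvRound(s_4, k_2) = 0x41D6
s_6 = InvRound(s_5, k_1) = 0xF141
s_7 = InvRound(s_6, k_0) = 0x6FF1

0x6FF1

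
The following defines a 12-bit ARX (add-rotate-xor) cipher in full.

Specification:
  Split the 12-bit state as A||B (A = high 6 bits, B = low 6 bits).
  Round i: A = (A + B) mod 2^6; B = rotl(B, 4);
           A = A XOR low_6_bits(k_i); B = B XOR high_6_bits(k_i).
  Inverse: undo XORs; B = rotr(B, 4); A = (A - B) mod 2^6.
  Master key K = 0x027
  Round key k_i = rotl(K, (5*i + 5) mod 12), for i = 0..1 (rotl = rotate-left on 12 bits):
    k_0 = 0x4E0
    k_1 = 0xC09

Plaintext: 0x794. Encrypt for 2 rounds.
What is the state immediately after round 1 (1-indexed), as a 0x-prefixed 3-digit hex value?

s_0 = plaintext = 0x794
s_1 = Round(s_0, k_0) = 0x496
s_2 = Round(s_1, k_1) = 0x855

0x496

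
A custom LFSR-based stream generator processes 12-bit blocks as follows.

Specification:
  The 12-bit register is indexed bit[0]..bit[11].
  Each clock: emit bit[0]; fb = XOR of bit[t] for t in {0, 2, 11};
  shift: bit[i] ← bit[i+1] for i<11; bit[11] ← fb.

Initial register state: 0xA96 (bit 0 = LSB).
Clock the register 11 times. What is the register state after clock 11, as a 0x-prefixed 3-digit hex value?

reg_0 = 0xA96
clock 1: out=0, reg = 0x54B
clock 2: out=1, reg = 0xAA5
clock 3: out=1, reg = 0xD52
clock 4: out=0, reg = 0xEA9
clock 5: out=1, reg = 0x754
clock 6: out=0, reg = 0xBAA
clock 7: out=0, reg = 0xDD5
clock 8: out=1, reg = 0xEEA
clock 9: out=0, reg = 0xF75
clock 10: out=1, reg = 0xFBA
clock 11: out=0, reg = 0xFDD

0xFDD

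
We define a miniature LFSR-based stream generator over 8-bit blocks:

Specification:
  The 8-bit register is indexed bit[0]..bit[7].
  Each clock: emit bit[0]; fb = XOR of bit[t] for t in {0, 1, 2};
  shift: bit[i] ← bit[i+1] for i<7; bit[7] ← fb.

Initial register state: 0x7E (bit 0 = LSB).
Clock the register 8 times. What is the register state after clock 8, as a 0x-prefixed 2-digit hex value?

reg_0 = 0x7E
clock 1: out=0, reg = 0x3F
clock 2: out=1, reg = 0x9F
clock 3: out=1, reg = 0xCF
clock 4: out=1, reg = 0xE7
clock 5: out=1, reg = 0xF3
clock 6: out=1, reg = 0x79
clock 7: out=1, reg = 0xBC
clock 8: out=0, reg = 0xDE

0xDE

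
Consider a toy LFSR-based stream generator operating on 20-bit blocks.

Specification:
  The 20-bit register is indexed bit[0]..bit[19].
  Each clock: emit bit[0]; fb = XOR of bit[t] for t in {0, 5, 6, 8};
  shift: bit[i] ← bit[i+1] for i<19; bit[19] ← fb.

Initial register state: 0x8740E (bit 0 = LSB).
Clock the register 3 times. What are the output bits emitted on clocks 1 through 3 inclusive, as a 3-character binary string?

011

reg_0 = 0x8740E
clock 1: out=0, reg = 0x43A07
clock 2: out=1, reg = 0xA1D03
clock 3: out=1, reg = 0x50E81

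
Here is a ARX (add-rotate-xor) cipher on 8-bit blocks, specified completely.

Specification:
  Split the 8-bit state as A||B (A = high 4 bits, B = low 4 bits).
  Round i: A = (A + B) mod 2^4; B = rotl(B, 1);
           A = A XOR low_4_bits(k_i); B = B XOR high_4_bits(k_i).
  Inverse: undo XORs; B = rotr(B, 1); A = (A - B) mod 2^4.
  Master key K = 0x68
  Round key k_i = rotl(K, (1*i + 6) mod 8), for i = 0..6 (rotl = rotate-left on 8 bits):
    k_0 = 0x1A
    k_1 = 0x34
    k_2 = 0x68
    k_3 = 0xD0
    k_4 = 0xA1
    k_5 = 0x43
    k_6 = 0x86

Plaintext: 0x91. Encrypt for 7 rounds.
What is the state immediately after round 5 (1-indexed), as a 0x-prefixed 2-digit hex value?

0x52

s_0 = plaintext = 0x91
s_1 = Round(s_0, k_0) = 0x03
s_2 = Round(s_1, k_1) = 0x75
s_3 = Round(s_2, k_2) = 0x4C
s_4 = Round(s_3, k_3) = 0x04
s_5 = Round(s_4, k_4) = 0x52
s_6 = Round(s_5, k_5) = 0x40
s_7 = Round(s_6, k_6) = 0x28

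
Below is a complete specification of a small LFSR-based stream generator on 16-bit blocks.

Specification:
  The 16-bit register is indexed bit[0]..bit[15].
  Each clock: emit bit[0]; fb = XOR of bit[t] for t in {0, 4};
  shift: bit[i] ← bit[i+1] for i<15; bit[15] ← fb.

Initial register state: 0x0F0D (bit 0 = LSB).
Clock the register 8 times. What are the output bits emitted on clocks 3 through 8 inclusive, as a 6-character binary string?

110000

reg_0 = 0x0F0D
clock 1: out=1, reg = 0x8786
clock 2: out=0, reg = 0x43C3
clock 3: out=1, reg = 0xA1E1
clock 4: out=1, reg = 0xD0F0
clock 5: out=0, reg = 0xE878
clock 6: out=0, reg = 0xF43C
clock 7: out=0, reg = 0xFA1E
clock 8: out=0, reg = 0xFD0F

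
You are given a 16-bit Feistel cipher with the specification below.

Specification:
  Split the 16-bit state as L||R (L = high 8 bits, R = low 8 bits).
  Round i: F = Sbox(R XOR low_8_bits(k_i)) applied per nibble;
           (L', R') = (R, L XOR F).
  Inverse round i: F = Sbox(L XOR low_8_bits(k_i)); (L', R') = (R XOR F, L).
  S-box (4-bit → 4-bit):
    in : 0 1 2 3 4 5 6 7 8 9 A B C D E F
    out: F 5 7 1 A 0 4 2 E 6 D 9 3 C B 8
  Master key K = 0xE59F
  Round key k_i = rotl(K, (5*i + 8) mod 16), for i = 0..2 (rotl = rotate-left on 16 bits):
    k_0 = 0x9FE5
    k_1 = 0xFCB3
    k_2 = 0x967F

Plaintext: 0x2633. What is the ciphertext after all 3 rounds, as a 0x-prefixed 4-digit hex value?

s_0 = plaintext = 0x2633
s_1 = Round(s_0, k_0) = 0x33E2
s_2 = Round(s_1, k_1) = 0xE236
s_3 = Round(s_2, k_2) = 0x3644

0x3644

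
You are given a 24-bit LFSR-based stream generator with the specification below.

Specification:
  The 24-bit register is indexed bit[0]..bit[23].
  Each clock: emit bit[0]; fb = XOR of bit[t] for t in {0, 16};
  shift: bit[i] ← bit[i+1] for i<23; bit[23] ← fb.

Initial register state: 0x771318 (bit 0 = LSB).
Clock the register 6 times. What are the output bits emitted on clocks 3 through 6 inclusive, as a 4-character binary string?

reg_0 = 0x771318
clock 1: out=0, reg = 0xBB898C
clock 2: out=0, reg = 0xDDC4C6
clock 3: out=0, reg = 0xEEE263
clock 4: out=1, reg = 0xF77131
clock 5: out=1, reg = 0x7BB898
clock 6: out=0, reg = 0xBDDC4C

0110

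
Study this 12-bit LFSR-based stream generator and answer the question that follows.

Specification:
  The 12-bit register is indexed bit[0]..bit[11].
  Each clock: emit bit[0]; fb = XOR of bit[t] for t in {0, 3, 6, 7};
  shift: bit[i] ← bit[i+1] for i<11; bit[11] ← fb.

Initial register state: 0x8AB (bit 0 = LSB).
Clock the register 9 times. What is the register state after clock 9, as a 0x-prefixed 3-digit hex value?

reg_0 = 0x8AB
clock 1: out=1, reg = 0xC55
clock 2: out=1, reg = 0x62A
clock 3: out=0, reg = 0xB15
clock 4: out=1, reg = 0xD8A
clock 5: out=0, reg = 0x6C5
clock 6: out=1, reg = 0xB62
clock 7: out=0, reg = 0xDB1
clock 8: out=1, reg = 0x6D8
clock 9: out=0, reg = 0xB6C

0xB6C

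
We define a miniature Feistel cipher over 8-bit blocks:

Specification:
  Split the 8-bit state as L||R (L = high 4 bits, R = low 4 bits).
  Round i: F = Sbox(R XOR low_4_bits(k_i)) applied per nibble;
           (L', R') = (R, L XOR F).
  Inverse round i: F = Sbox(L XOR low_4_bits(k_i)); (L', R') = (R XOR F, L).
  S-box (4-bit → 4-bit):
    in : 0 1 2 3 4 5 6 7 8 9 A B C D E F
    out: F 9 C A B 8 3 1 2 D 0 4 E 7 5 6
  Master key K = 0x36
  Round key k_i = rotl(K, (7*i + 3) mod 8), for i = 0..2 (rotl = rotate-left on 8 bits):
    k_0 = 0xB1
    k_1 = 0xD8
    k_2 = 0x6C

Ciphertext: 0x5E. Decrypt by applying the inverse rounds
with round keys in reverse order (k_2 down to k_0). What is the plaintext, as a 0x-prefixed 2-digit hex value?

0xC1

s_0 = ciphertext = 0x5E
s_1 = InvRound(s_0, k_2) = 0x35
s_2 = InvRound(s_1, k_1) = 0x13
s_3 = InvRound(s_2, k_0) = 0xC1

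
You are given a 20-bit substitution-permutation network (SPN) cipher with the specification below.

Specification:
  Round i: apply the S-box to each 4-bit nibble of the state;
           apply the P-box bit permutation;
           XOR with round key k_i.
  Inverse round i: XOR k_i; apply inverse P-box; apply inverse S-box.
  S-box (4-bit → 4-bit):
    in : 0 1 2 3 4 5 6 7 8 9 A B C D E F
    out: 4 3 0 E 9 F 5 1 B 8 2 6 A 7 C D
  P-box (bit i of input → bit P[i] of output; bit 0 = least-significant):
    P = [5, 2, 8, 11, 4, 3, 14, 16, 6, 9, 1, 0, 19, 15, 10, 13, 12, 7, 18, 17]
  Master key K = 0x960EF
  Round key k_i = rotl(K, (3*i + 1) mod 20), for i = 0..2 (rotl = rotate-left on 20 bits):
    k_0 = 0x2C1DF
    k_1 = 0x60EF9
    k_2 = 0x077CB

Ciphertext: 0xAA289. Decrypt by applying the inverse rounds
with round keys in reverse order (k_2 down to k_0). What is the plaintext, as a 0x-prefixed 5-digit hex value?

0x9FEB0

s_0 = ciphertext = 0xAA289
s_1 = InvRound(s_0, k_2) = 0x4D600
s_2 = InvRound(s_1, k_1) = 0x8A4D4
s_3 = InvRound(s_2, k_0) = 0x9FEB0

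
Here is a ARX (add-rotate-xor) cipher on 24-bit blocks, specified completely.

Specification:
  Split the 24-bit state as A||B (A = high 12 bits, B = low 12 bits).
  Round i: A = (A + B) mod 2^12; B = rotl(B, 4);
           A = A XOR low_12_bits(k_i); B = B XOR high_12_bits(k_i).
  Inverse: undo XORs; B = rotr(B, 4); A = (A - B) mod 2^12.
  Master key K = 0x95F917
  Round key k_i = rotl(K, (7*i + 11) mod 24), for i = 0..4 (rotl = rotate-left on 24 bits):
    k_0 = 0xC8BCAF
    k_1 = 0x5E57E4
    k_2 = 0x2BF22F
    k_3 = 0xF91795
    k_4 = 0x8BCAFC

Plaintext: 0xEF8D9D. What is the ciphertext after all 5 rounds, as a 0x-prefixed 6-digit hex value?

0xA86E08

s_0 = plaintext = 0xEF8D9D
s_1 = Round(s_0, k_0) = 0x03A556
s_2 = Round(s_1, k_1) = 0x274080
s_3 = Round(s_2, k_2) = 0x0DBABF
s_4 = Round(s_3, k_3) = 0xC0F46B
s_5 = Round(s_4, k_4) = 0xA86E08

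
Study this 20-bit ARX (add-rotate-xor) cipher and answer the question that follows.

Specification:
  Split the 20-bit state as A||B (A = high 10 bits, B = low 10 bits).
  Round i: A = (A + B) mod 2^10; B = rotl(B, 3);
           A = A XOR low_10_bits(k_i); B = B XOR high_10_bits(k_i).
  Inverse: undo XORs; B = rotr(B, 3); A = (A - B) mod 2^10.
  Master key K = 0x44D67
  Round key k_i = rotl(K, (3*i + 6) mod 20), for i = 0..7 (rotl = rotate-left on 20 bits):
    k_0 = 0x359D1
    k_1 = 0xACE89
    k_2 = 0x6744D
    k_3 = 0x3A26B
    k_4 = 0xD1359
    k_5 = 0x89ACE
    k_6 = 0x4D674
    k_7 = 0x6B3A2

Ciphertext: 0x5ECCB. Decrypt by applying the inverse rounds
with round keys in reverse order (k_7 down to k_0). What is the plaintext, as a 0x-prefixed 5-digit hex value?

0xBFC6C

s_0 = ciphertext = 0x5ECCB
s_1 = InvRound(s_0, k_7) = 0xCB7AC
s_2 = InvRound(s_1, k_6) = 0x218D3
s_3 = InvRound(s_2, k_5) = 0xDAADE
s_4 = InvRound(s_3, k_4) = 0xC0133
s_5 = InvRound(s_4, k_3) = 0xEC1BB
s_6 = InvRound(s_5, k_2) = 0x3E704
s_7 = InvRound(s_6, k_1) = 0xAEBB6
s_8 = InvRound(s_7, k_0) = 0xBFC6C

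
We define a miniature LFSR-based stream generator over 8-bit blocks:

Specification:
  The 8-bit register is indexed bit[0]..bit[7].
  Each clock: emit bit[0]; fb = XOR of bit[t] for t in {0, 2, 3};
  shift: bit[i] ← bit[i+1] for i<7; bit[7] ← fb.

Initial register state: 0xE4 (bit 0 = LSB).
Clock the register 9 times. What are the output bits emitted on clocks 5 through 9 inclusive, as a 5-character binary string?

01111

reg_0 = 0xE4
clock 1: out=0, reg = 0xF2
clock 2: out=0, reg = 0x79
clock 3: out=1, reg = 0x3C
clock 4: out=0, reg = 0x1E
clock 5: out=0, reg = 0x0F
clock 6: out=1, reg = 0x87
clock 7: out=1, reg = 0x43
clock 8: out=1, reg = 0xA1
clock 9: out=1, reg = 0xD0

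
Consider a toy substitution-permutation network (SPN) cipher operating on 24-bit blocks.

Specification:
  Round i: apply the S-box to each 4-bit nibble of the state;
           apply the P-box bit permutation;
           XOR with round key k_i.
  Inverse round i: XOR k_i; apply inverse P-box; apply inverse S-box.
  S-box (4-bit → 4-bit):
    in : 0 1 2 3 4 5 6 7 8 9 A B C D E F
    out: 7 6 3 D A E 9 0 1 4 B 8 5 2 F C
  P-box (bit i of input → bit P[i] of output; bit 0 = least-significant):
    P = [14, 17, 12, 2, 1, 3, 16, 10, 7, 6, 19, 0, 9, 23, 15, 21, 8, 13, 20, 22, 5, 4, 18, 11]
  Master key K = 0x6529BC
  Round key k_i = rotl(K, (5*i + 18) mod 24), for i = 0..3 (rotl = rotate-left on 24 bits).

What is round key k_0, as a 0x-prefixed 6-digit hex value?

0xF194A6

K = 0x6529BC
k_0 = rotl(K, (5*0+18) mod 24) = rotl(K, 18) = 0xF194A6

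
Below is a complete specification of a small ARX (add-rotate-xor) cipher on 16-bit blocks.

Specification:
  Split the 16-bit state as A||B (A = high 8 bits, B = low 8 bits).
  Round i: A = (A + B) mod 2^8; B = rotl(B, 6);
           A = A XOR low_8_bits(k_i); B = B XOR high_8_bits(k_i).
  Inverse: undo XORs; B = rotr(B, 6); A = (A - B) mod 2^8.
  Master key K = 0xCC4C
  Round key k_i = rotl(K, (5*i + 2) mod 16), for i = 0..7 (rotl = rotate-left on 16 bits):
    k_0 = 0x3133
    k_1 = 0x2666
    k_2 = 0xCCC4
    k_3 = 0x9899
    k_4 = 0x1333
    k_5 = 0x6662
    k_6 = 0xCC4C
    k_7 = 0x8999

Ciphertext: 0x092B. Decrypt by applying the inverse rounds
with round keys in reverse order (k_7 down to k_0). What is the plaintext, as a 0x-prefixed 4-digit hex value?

0xA5B6

s_0 = ciphertext = 0x092B
s_1 = InvRound(s_0, k_7) = 0x068A
s_2 = InvRound(s_1, k_6) = 0x3119
s_3 = InvRound(s_2, k_5) = 0x56FD
s_4 = InvRound(s_3, k_4) = 0xAABB
s_5 = InvRound(s_4, k_3) = 0xA78C
s_6 = InvRound(s_5, k_2) = 0x6201
s_7 = InvRound(s_6, k_1) = 0x689C
s_8 = InvRound(s_7, k_0) = 0xA5B6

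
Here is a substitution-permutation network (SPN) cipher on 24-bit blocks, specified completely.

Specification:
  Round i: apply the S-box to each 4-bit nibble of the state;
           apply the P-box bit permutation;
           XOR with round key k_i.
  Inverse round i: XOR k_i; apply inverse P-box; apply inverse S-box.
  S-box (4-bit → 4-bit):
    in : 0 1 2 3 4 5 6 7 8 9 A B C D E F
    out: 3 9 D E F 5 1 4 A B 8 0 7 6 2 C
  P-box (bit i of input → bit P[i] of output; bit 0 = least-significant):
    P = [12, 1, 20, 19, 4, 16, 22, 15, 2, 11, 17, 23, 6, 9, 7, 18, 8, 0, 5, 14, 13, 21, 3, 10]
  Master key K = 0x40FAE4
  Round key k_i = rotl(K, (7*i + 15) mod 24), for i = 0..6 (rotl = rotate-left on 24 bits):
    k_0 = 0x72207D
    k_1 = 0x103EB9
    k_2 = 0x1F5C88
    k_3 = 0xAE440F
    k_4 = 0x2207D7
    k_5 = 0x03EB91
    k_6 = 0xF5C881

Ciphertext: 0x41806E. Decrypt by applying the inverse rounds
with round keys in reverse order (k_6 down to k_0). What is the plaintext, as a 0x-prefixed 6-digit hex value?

0x2E2C28

s_0 = ciphertext = 0x41806E
s_1 = InvRound(s_0, k_6) = 0xD329BD
s_2 = InvRound(s_1, k_5) = 0x7FE1F7
s_3 = InvRound(s_2, k_4) = 0x1F8B3F
s_4 = InvRound(s_3, k_3) = 0x82E897
s_5 = InvRound(s_4, k_2) = 0x2EA194
s_6 = InvRound(s_5, k_1) = 0x3C8CA2
s_7 = InvRound(s_6, k_0) = 0x2E2C28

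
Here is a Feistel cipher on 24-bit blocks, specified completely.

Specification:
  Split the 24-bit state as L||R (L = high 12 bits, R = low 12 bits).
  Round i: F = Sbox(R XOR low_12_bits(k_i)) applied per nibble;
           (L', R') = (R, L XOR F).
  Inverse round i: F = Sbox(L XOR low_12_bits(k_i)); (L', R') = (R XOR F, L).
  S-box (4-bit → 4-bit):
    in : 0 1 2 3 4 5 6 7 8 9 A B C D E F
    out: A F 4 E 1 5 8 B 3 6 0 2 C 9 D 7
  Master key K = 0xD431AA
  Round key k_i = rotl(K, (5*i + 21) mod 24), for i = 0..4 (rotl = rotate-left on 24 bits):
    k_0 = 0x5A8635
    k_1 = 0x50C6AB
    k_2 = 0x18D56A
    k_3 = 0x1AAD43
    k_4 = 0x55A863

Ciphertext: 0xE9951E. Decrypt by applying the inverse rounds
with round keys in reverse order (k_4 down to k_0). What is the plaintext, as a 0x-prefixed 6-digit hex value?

0xCA4505

s_0 = ciphertext = 0xE9951E
s_1 = InvRound(s_0, k_4) = 0xD6EE99
s_2 = InvRound(s_1, k_3) = 0x4D0D6E
s_3 = InvRound(s_2, k_2) = 0x24E4D0
s_4 = InvRound(s_3, k_1) = 0x50524E
s_5 = InvRound(s_4, k_0) = 0xCA4505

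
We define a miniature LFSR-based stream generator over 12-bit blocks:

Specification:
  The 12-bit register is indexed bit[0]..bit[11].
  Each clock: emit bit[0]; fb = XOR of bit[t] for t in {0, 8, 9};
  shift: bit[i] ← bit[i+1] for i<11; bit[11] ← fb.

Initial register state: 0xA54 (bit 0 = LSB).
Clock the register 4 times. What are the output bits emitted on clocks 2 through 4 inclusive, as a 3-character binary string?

010

reg_0 = 0xA54
clock 1: out=0, reg = 0xD2A
clock 2: out=0, reg = 0xE95
clock 3: out=1, reg = 0x74A
clock 4: out=0, reg = 0x3A5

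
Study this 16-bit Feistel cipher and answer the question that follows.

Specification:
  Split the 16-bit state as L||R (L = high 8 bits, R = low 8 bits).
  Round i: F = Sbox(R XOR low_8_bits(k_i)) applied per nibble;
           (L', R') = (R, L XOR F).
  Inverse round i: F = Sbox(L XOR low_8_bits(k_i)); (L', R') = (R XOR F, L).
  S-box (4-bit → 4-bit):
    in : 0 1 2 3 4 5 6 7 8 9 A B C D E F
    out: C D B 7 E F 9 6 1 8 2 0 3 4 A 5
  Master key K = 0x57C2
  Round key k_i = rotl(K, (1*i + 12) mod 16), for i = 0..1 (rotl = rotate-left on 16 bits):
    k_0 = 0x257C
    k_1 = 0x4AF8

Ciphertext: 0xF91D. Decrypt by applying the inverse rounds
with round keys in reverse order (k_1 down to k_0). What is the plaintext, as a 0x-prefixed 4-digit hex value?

0xDAD0

s_0 = ciphertext = 0xF91D
s_1 = InvRound(s_0, k_1) = 0xD0F9
s_2 = InvRound(s_1, k_0) = 0xDAD0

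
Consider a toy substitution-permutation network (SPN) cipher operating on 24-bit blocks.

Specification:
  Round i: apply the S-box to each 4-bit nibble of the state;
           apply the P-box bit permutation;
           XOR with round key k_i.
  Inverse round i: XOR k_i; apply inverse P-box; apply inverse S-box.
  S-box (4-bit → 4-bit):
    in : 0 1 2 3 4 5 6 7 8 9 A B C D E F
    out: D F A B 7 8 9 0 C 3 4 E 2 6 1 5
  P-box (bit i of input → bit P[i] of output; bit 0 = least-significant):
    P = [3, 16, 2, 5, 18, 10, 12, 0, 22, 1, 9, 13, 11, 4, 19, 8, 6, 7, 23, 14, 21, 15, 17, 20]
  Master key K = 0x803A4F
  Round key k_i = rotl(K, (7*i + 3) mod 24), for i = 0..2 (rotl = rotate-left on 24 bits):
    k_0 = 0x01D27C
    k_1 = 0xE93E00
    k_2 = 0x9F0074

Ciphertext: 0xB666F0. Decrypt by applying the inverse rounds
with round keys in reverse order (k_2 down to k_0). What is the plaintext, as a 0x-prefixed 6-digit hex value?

s_0 = ciphertext = 0xB666F0
s_1 = InvRound(s_0, k_2) = 0xE2A8CD
s_2 = InvRound(s_1, k_1) = 0xD9AAB4
s_3 = InvRound(s_2, k_0) = 0x51F6AE

0x51F6AE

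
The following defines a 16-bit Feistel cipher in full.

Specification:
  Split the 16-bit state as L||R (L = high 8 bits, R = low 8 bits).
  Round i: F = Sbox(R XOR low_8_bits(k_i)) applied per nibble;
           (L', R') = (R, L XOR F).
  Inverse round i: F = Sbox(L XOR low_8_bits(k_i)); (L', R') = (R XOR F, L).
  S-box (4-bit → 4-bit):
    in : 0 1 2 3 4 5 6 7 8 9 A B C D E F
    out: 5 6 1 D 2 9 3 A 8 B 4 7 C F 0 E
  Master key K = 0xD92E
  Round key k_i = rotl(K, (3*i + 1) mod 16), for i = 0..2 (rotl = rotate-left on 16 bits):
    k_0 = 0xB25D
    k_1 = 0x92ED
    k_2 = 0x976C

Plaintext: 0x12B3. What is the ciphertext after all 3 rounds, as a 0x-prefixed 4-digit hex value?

s_0 = plaintext = 0x12B3
s_1 = Round(s_0, k_0) = 0xB312
s_2 = Round(s_1, k_1) = 0x125D
s_3 = Round(s_2, k_2) = 0x5DC4

0x5DC4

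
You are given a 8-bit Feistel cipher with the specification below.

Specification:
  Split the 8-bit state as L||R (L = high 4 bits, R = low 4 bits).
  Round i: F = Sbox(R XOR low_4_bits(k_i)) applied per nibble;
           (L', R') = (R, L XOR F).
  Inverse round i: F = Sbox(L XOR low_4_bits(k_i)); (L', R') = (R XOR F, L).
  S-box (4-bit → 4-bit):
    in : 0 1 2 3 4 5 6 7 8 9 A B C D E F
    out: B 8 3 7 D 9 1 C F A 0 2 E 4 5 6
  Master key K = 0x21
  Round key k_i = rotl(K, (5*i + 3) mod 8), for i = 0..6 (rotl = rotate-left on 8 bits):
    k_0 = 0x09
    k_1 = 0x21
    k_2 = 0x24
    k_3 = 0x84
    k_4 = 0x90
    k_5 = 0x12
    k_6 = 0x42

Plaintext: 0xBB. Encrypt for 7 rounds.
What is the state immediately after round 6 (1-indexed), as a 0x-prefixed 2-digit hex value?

0xE6

s_0 = plaintext = 0xBB
s_1 = Round(s_0, k_0) = 0xB8
s_2 = Round(s_1, k_1) = 0x81
s_3 = Round(s_2, k_2) = 0x11
s_4 = Round(s_3, k_3) = 0x18
s_5 = Round(s_4, k_4) = 0x8E
s_6 = Round(s_5, k_5) = 0xE6
s_7 = Round(s_6, k_6) = 0x63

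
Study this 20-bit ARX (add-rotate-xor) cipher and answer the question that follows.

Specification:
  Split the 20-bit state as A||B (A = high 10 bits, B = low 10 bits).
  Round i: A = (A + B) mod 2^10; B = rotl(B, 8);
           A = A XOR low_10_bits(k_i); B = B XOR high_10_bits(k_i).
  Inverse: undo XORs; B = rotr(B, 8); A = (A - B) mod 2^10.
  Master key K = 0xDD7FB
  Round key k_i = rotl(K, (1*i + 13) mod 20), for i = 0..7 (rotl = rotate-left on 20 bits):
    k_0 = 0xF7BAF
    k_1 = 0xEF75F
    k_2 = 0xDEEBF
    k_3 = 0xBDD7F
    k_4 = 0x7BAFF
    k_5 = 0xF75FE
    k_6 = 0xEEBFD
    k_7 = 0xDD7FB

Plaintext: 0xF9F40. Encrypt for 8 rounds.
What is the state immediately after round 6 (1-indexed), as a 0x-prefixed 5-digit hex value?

0x7860D

s_0 = plaintext = 0xF9F40
s_1 = Round(s_0, k_0) = 0x2230E
s_2 = Round(s_1, k_1) = 0x3257E
s_3 = Round(s_2, k_2) = 0x3E124
s_4 = Round(s_3, k_3) = 0xD8EBE
s_5 = Round(s_4, k_4) = 0x37B41
s_6 = Round(s_5, k_5) = 0x7860D
s_7 = Round(s_6, k_6) = 0x04E39
s_8 = Round(s_7, k_7) = 0x6DEFB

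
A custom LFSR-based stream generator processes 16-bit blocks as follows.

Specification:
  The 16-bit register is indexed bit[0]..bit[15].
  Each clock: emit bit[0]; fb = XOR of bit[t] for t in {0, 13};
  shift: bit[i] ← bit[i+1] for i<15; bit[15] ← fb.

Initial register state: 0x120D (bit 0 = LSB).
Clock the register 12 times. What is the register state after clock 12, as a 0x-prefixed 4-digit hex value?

0xB251

reg_0 = 0x120D
clock 1: out=1, reg = 0x8906
clock 2: out=0, reg = 0x4483
clock 3: out=1, reg = 0xA241
clock 4: out=1, reg = 0x5120
clock 5: out=0, reg = 0x2890
clock 6: out=0, reg = 0x9448
clock 7: out=0, reg = 0x4A24
clock 8: out=0, reg = 0x2512
clock 9: out=0, reg = 0x9289
clock 10: out=1, reg = 0xC944
clock 11: out=0, reg = 0x64A2
clock 12: out=0, reg = 0xB251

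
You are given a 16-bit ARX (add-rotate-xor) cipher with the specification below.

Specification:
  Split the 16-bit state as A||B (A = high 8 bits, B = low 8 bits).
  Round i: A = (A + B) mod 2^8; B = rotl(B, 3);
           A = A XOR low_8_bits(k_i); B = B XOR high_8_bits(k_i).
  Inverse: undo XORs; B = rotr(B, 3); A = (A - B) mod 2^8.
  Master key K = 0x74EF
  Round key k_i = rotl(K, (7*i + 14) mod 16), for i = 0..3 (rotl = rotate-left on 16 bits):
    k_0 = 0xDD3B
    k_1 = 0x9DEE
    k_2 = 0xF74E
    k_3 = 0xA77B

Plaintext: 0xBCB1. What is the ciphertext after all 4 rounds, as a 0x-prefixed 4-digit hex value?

s_0 = plaintext = 0xBCB1
s_1 = Round(s_0, k_0) = 0x5650
s_2 = Round(s_1, k_1) = 0x481F
s_3 = Round(s_2, k_2) = 0x290F
s_4 = Round(s_3, k_3) = 0x43DF

0x43DF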